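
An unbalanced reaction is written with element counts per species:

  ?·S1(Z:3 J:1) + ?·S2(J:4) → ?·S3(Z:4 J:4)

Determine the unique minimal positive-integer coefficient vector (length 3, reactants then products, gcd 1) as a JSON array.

Coefficients: [4, 2, 3]

Z: 4·3+2·0 = 12 | 3·4 = 12
J: 4·1+2·4 = 12 | 3·4 = 12
gcd(4,2,3) = 1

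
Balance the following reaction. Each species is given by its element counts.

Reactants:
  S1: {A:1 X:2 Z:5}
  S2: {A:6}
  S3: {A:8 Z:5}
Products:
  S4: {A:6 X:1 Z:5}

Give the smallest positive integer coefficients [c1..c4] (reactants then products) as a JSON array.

A: 2·1+1·6+2·8 = 24 | 4·6 = 24
X: 2·2+1·0+2·0 = 4 | 4·1 = 4
Z: 2·5+1·0+2·5 = 20 | 4·5 = 20
gcd(2,1,2,4) = 1

Coefficients: [2, 1, 2, 4]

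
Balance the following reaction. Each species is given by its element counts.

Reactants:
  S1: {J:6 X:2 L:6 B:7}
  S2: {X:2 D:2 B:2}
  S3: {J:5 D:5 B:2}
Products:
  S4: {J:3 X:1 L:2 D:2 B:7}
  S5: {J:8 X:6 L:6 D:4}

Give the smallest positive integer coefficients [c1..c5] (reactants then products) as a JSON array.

Coefficients: [4, 5, 2, 6, 2]

J: 4·6+5·0+2·5 = 34 | 6·3+2·8 = 34
X: 4·2+5·2+2·0 = 18 | 6·1+2·6 = 18
L: 4·6+5·0+2·0 = 24 | 6·2+2·6 = 24
D: 4·0+5·2+2·5 = 20 | 6·2+2·4 = 20
B: 4·7+5·2+2·2 = 42 | 6·7+2·0 = 42
gcd(4,5,2,6,2) = 1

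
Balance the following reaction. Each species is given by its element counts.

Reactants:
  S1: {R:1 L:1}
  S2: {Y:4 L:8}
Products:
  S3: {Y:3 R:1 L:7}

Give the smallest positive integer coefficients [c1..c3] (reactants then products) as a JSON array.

Y: 4·0+3·4 = 12 | 4·3 = 12
R: 4·1+3·0 = 4 | 4·1 = 4
L: 4·1+3·8 = 28 | 4·7 = 28
gcd(4,3,4) = 1

Coefficients: [4, 3, 4]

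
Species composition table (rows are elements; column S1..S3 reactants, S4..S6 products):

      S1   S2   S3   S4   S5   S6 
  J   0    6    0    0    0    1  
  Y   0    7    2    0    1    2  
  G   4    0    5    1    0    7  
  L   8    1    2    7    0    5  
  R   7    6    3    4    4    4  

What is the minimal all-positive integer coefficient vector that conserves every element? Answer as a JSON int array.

J: 5·0+1·6+5·0 = 6 | 3·0+5·0+6·1 = 6
Y: 5·0+1·7+5·2 = 17 | 3·0+5·1+6·2 = 17
G: 5·4+1·0+5·5 = 45 | 3·1+5·0+6·7 = 45
L: 5·8+1·1+5·2 = 51 | 3·7+5·0+6·5 = 51
R: 5·7+1·6+5·3 = 56 | 3·4+5·4+6·4 = 56
gcd(5,1,5,3,5,6) = 1

Coefficients: [5, 1, 5, 3, 5, 6]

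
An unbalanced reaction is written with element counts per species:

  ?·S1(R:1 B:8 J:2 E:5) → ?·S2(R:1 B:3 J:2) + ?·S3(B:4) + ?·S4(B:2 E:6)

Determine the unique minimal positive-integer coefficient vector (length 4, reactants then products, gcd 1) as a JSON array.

Coefficients: [6, 6, 5, 5]

R: 6·1 = 6 | 6·1+5·0+5·0 = 6
B: 6·8 = 48 | 6·3+5·4+5·2 = 48
J: 6·2 = 12 | 6·2+5·0+5·0 = 12
E: 6·5 = 30 | 6·0+5·0+5·6 = 30
gcd(6,6,5,5) = 1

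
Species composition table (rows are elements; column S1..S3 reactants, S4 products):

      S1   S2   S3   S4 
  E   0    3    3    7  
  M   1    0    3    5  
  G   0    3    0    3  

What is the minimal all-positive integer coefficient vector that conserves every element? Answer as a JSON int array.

Coefficients: [3, 3, 4, 3]

E: 3·0+3·3+4·3 = 21 | 3·7 = 21
M: 3·1+3·0+4·3 = 15 | 3·5 = 15
G: 3·0+3·3+4·0 = 9 | 3·3 = 9
gcd(3,3,4,3) = 1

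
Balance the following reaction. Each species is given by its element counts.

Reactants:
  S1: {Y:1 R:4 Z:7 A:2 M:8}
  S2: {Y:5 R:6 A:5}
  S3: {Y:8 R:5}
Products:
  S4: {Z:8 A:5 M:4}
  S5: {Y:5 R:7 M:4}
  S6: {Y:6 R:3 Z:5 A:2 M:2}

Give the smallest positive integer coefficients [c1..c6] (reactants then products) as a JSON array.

Coefficients: [4, 1, 5, 1, 5, 4]

Y: 4·1+1·5+5·8 = 49 | 1·0+5·5+4·6 = 49
R: 4·4+1·6+5·5 = 47 | 1·0+5·7+4·3 = 47
Z: 4·7+1·0+5·0 = 28 | 1·8+5·0+4·5 = 28
A: 4·2+1·5+5·0 = 13 | 1·5+5·0+4·2 = 13
M: 4·8+1·0+5·0 = 32 | 1·4+5·4+4·2 = 32
gcd(4,1,5,1,5,4) = 1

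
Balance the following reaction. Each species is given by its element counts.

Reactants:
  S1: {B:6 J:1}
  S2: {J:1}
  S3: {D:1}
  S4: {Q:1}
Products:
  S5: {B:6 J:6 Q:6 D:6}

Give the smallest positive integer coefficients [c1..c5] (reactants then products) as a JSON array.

B: 1·6+5·0+6·0+6·0 = 6 | 1·6 = 6
J: 1·1+5·1+6·0+6·0 = 6 | 1·6 = 6
Q: 1·0+5·0+6·0+6·1 = 6 | 1·6 = 6
D: 1·0+5·0+6·1+6·0 = 6 | 1·6 = 6
gcd(1,5,6,6,1) = 1

Coefficients: [1, 5, 6, 6, 1]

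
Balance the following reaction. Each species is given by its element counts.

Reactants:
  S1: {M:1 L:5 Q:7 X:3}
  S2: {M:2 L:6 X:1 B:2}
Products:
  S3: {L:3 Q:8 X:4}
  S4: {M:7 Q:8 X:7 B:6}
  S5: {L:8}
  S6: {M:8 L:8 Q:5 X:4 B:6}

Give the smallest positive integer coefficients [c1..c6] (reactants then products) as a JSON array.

M: 3·1+6·2 = 15 | 1·0+1·7+5·0+1·8 = 15
L: 3·5+6·6 = 51 | 1·3+1·0+5·8+1·8 = 51
Q: 3·7+6·0 = 21 | 1·8+1·8+5·0+1·5 = 21
X: 3·3+6·1 = 15 | 1·4+1·7+5·0+1·4 = 15
B: 3·0+6·2 = 12 | 1·0+1·6+5·0+1·6 = 12
gcd(3,6,1,1,5,1) = 1

Coefficients: [3, 6, 1, 1, 5, 1]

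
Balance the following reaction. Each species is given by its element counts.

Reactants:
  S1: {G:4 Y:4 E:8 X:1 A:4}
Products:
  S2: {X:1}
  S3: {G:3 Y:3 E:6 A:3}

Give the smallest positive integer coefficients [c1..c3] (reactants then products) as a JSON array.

Coefficients: [3, 3, 4]

G: 3·4 = 12 | 3·0+4·3 = 12
Y: 3·4 = 12 | 3·0+4·3 = 12
E: 3·8 = 24 | 3·0+4·6 = 24
X: 3·1 = 3 | 3·1+4·0 = 3
A: 3·4 = 12 | 3·0+4·3 = 12
gcd(3,3,4) = 1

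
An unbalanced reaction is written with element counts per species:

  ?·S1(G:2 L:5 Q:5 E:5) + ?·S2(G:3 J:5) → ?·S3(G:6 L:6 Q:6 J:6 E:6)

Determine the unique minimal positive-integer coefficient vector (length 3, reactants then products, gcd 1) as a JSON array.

G: 6·2+6·3 = 30 | 5·6 = 30
L: 6·5+6·0 = 30 | 5·6 = 30
Q: 6·5+6·0 = 30 | 5·6 = 30
J: 6·0+6·5 = 30 | 5·6 = 30
E: 6·5+6·0 = 30 | 5·6 = 30
gcd(6,6,5) = 1

Coefficients: [6, 6, 5]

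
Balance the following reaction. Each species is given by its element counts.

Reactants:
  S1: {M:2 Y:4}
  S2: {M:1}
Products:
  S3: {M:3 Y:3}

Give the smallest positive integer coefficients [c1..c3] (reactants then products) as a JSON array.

M: 3·2+6·1 = 12 | 4·3 = 12
Y: 3·4+6·0 = 12 | 4·3 = 12
gcd(3,6,4) = 1

Coefficients: [3, 6, 4]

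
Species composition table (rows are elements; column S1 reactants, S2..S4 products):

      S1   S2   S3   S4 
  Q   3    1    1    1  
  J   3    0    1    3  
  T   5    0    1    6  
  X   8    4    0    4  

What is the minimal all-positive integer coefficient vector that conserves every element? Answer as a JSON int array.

Coefficients: [3, 4, 3, 2]

Q: 3·3 = 9 | 4·1+3·1+2·1 = 9
J: 3·3 = 9 | 4·0+3·1+2·3 = 9
T: 3·5 = 15 | 4·0+3·1+2·6 = 15
X: 3·8 = 24 | 4·4+3·0+2·4 = 24
gcd(3,4,3,2) = 1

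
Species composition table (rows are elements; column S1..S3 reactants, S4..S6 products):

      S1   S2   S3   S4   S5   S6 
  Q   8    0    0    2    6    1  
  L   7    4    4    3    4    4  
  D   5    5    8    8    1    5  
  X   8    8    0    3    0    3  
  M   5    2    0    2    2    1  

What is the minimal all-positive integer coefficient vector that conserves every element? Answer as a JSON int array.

Coefficients: [2, 1, 4, 2, 1, 6]

Q: 2·8+1·0+4·0 = 16 | 2·2+1·6+6·1 = 16
L: 2·7+1·4+4·4 = 34 | 2·3+1·4+6·4 = 34
D: 2·5+1·5+4·8 = 47 | 2·8+1·1+6·5 = 47
X: 2·8+1·8+4·0 = 24 | 2·3+1·0+6·3 = 24
M: 2·5+1·2+4·0 = 12 | 2·2+1·2+6·1 = 12
gcd(2,1,4,2,1,6) = 1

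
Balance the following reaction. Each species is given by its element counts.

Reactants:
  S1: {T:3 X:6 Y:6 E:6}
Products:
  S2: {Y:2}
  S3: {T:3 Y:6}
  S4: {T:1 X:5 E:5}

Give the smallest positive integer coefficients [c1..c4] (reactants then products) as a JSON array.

T: 5·3 = 15 | 6·0+3·3+6·1 = 15
X: 5·6 = 30 | 6·0+3·0+6·5 = 30
Y: 5·6 = 30 | 6·2+3·6+6·0 = 30
E: 5·6 = 30 | 6·0+3·0+6·5 = 30
gcd(5,6,3,6) = 1

Coefficients: [5, 6, 3, 6]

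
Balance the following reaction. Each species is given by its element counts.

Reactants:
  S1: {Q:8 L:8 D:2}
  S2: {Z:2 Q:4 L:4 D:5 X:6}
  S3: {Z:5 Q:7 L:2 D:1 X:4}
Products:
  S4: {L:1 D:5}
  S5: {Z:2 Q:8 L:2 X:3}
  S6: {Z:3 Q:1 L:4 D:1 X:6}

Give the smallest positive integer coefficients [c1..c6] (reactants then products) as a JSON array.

Coefficients: [1, 6, 3, 6, 6, 5]

Z: 1·0+6·2+3·5 = 27 | 6·0+6·2+5·3 = 27
Q: 1·8+6·4+3·7 = 53 | 6·0+6·8+5·1 = 53
L: 1·8+6·4+3·2 = 38 | 6·1+6·2+5·4 = 38
D: 1·2+6·5+3·1 = 35 | 6·5+6·0+5·1 = 35
X: 1·0+6·6+3·4 = 48 | 6·0+6·3+5·6 = 48
gcd(1,6,3,6,6,5) = 1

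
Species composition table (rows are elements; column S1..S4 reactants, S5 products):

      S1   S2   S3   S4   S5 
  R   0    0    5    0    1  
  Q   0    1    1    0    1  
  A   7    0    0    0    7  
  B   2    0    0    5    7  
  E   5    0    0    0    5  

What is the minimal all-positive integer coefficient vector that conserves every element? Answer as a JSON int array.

R: 5·0+4·0+1·5+5·0 = 5 | 5·1 = 5
Q: 5·0+4·1+1·1+5·0 = 5 | 5·1 = 5
A: 5·7+4·0+1·0+5·0 = 35 | 5·7 = 35
B: 5·2+4·0+1·0+5·5 = 35 | 5·7 = 35
E: 5·5+4·0+1·0+5·0 = 25 | 5·5 = 25
gcd(5,4,1,5,5) = 1

Coefficients: [5, 4, 1, 5, 5]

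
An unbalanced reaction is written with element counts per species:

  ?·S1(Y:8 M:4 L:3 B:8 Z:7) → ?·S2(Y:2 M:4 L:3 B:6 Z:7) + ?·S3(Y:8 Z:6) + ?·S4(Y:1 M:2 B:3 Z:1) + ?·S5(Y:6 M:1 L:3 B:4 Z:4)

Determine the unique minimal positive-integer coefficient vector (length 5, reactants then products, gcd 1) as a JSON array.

Coefficients: [5, 1, 1, 6, 4]

Y: 5·8 = 40 | 1·2+1·8+6·1+4·6 = 40
M: 5·4 = 20 | 1·4+1·0+6·2+4·1 = 20
L: 5·3 = 15 | 1·3+1·0+6·0+4·3 = 15
B: 5·8 = 40 | 1·6+1·0+6·3+4·4 = 40
Z: 5·7 = 35 | 1·7+1·6+6·1+4·4 = 35
gcd(5,1,1,6,4) = 1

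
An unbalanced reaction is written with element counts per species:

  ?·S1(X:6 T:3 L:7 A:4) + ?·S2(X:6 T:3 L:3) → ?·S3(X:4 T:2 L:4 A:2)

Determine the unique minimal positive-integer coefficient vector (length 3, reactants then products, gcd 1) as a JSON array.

X: 3·6+1·6 = 24 | 6·4 = 24
T: 3·3+1·3 = 12 | 6·2 = 12
L: 3·7+1·3 = 24 | 6·4 = 24
A: 3·4+1·0 = 12 | 6·2 = 12
gcd(3,1,6) = 1

Coefficients: [3, 1, 6]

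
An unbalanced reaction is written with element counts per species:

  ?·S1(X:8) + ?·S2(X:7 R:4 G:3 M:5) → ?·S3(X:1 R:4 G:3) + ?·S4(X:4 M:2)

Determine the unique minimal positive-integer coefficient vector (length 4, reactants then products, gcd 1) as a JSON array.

X: 1·8+2·7 = 22 | 2·1+5·4 = 22
R: 1·0+2·4 = 8 | 2·4+5·0 = 8
G: 1·0+2·3 = 6 | 2·3+5·0 = 6
M: 1·0+2·5 = 10 | 2·0+5·2 = 10
gcd(1,2,2,5) = 1

Coefficients: [1, 2, 2, 5]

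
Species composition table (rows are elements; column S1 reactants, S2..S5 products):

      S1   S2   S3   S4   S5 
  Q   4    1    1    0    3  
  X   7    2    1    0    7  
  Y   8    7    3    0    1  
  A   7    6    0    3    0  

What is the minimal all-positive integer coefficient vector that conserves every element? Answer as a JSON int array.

Q: 3·4 = 12 | 1·1+5·1+5·0+2·3 = 12
X: 3·7 = 21 | 1·2+5·1+5·0+2·7 = 21
Y: 3·8 = 24 | 1·7+5·3+5·0+2·1 = 24
A: 3·7 = 21 | 1·6+5·0+5·3+2·0 = 21
gcd(3,1,5,5,2) = 1

Coefficients: [3, 1, 5, 5, 2]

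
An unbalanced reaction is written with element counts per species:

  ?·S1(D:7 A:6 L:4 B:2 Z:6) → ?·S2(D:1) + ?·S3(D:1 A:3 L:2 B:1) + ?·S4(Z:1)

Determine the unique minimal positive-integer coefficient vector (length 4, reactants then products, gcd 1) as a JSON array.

Coefficients: [1, 5, 2, 6]

D: 1·7 = 7 | 5·1+2·1+6·0 = 7
A: 1·6 = 6 | 5·0+2·3+6·0 = 6
L: 1·4 = 4 | 5·0+2·2+6·0 = 4
B: 1·2 = 2 | 5·0+2·1+6·0 = 2
Z: 1·6 = 6 | 5·0+2·0+6·1 = 6
gcd(1,5,2,6) = 1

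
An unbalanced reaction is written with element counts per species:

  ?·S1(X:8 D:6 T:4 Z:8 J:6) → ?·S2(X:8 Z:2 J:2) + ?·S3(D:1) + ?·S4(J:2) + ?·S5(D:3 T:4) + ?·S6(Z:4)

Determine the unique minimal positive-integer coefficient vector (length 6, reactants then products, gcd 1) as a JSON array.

Coefficients: [2, 2, 6, 4, 2, 3]

X: 2·8 = 16 | 2·8+6·0+4·0+2·0+3·0 = 16
D: 2·6 = 12 | 2·0+6·1+4·0+2·3+3·0 = 12
T: 2·4 = 8 | 2·0+6·0+4·0+2·4+3·0 = 8
Z: 2·8 = 16 | 2·2+6·0+4·0+2·0+3·4 = 16
J: 2·6 = 12 | 2·2+6·0+4·2+2·0+3·0 = 12
gcd(2,2,6,4,2,3) = 1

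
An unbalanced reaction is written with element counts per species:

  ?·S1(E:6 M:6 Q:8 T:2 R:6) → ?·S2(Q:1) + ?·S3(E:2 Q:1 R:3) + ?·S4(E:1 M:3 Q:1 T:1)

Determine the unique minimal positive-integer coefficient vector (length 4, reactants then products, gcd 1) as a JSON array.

Coefficients: [1, 4, 2, 2]

E: 1·6 = 6 | 4·0+2·2+2·1 = 6
M: 1·6 = 6 | 4·0+2·0+2·3 = 6
Q: 1·8 = 8 | 4·1+2·1+2·1 = 8
T: 1·2 = 2 | 4·0+2·0+2·1 = 2
R: 1·6 = 6 | 4·0+2·3+2·0 = 6
gcd(1,4,2,2) = 1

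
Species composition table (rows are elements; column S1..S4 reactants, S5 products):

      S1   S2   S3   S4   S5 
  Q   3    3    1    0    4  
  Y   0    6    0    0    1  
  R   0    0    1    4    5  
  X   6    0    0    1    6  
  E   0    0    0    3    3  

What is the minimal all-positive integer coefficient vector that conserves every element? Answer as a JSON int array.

Coefficients: [5, 1, 6, 6, 6]

Q: 5·3+1·3+6·1+6·0 = 24 | 6·4 = 24
Y: 5·0+1·6+6·0+6·0 = 6 | 6·1 = 6
R: 5·0+1·0+6·1+6·4 = 30 | 6·5 = 30
X: 5·6+1·0+6·0+6·1 = 36 | 6·6 = 36
E: 5·0+1·0+6·0+6·3 = 18 | 6·3 = 18
gcd(5,1,6,6,6) = 1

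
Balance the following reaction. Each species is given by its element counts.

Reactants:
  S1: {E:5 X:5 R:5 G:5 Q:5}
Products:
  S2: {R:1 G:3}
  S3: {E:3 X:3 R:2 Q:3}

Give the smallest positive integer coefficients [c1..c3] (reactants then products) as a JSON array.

E: 3·5 = 15 | 5·0+5·3 = 15
X: 3·5 = 15 | 5·0+5·3 = 15
R: 3·5 = 15 | 5·1+5·2 = 15
G: 3·5 = 15 | 5·3+5·0 = 15
Q: 3·5 = 15 | 5·0+5·3 = 15
gcd(3,5,5) = 1

Coefficients: [3, 5, 5]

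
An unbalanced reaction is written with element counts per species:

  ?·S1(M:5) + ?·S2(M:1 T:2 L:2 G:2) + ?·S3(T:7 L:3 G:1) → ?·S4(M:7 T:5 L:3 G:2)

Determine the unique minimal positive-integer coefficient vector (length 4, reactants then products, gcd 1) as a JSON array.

Coefficients: [5, 3, 2, 4]

M: 5·5+3·1+2·0 = 28 | 4·7 = 28
T: 5·0+3·2+2·7 = 20 | 4·5 = 20
L: 5·0+3·2+2·3 = 12 | 4·3 = 12
G: 5·0+3·2+2·1 = 8 | 4·2 = 8
gcd(5,3,2,4) = 1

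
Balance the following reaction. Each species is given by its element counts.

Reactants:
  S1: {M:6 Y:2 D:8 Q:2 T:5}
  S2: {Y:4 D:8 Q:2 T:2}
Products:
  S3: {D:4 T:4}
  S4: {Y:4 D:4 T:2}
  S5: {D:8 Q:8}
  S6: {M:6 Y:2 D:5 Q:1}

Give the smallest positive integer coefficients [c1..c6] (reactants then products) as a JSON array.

M: 4·6+6·0 = 24 | 5·0+6·0+2·0+4·6 = 24
Y: 4·2+6·4 = 32 | 5·0+6·4+2·0+4·2 = 32
D: 4·8+6·8 = 80 | 5·4+6·4+2·8+4·5 = 80
Q: 4·2+6·2 = 20 | 5·0+6·0+2·8+4·1 = 20
T: 4·5+6·2 = 32 | 5·4+6·2+2·0+4·0 = 32
gcd(4,6,5,6,2,4) = 1

Coefficients: [4, 6, 5, 6, 2, 4]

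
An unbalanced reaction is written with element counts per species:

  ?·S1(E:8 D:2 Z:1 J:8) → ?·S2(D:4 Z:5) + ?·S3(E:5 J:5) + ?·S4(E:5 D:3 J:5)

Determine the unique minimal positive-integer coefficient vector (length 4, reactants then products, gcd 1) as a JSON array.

E: 5·8 = 40 | 1·0+6·5+2·5 = 40
D: 5·2 = 10 | 1·4+6·0+2·3 = 10
Z: 5·1 = 5 | 1·5+6·0+2·0 = 5
J: 5·8 = 40 | 1·0+6·5+2·5 = 40
gcd(5,1,6,2) = 1

Coefficients: [5, 1, 6, 2]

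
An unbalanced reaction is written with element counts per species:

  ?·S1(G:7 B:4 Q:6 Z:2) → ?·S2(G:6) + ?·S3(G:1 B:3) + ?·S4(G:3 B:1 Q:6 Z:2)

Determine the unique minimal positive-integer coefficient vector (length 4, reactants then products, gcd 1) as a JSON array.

G: 2·7 = 14 | 1·6+2·1+2·3 = 14
B: 2·4 = 8 | 1·0+2·3+2·1 = 8
Q: 2·6 = 12 | 1·0+2·0+2·6 = 12
Z: 2·2 = 4 | 1·0+2·0+2·2 = 4
gcd(2,1,2,2) = 1

Coefficients: [2, 1, 2, 2]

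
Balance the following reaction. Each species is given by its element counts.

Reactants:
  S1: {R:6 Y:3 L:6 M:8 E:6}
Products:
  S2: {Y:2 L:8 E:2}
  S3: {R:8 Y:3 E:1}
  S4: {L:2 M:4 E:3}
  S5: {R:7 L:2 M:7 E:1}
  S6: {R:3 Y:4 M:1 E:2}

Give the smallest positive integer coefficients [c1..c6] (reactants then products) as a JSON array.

R: 3·6 = 18 | 1·0+1·8+4·0+1·7+1·3 = 18
Y: 3·3 = 9 | 1·2+1·3+4·0+1·0+1·4 = 9
L: 3·6 = 18 | 1·8+1·0+4·2+1·2+1·0 = 18
M: 3·8 = 24 | 1·0+1·0+4·4+1·7+1·1 = 24
E: 3·6 = 18 | 1·2+1·1+4·3+1·1+1·2 = 18
gcd(3,1,1,4,1,1) = 1

Coefficients: [3, 1, 1, 4, 1, 1]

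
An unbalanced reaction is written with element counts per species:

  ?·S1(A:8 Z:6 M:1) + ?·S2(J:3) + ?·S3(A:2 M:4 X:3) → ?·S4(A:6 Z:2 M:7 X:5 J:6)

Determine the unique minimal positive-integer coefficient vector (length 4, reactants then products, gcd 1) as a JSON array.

A: 1·8+6·0+5·2 = 18 | 3·6 = 18
Z: 1·6+6·0+5·0 = 6 | 3·2 = 6
M: 1·1+6·0+5·4 = 21 | 3·7 = 21
X: 1·0+6·0+5·3 = 15 | 3·5 = 15
J: 1·0+6·3+5·0 = 18 | 3·6 = 18
gcd(1,6,5,3) = 1

Coefficients: [1, 6, 5, 3]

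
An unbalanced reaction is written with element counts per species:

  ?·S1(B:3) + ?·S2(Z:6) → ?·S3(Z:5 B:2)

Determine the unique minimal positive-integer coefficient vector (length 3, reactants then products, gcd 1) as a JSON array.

Z: 4·0+5·6 = 30 | 6·5 = 30
B: 4·3+5·0 = 12 | 6·2 = 12
gcd(4,5,6) = 1

Coefficients: [4, 5, 6]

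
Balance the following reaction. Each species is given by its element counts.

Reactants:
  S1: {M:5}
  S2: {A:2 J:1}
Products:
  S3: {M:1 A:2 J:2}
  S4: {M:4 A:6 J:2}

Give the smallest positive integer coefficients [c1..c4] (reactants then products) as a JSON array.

Coefficients: [1, 4, 1, 1]

M: 1·5+4·0 = 5 | 1·1+1·4 = 5
A: 1·0+4·2 = 8 | 1·2+1·6 = 8
J: 1·0+4·1 = 4 | 1·2+1·2 = 4
gcd(1,4,1,1) = 1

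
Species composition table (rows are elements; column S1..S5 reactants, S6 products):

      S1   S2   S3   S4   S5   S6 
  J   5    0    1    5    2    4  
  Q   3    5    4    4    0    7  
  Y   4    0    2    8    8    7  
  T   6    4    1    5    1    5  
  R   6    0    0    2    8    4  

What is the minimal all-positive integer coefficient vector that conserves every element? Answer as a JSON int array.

Coefficients: [1, 1, 4, 1, 1, 4]

J: 1·5+1·0+4·1+1·5+1·2 = 16 | 4·4 = 16
Q: 1·3+1·5+4·4+1·4+1·0 = 28 | 4·7 = 28
Y: 1·4+1·0+4·2+1·8+1·8 = 28 | 4·7 = 28
T: 1·6+1·4+4·1+1·5+1·1 = 20 | 4·5 = 20
R: 1·6+1·0+4·0+1·2+1·8 = 16 | 4·4 = 16
gcd(1,1,4,1,1,4) = 1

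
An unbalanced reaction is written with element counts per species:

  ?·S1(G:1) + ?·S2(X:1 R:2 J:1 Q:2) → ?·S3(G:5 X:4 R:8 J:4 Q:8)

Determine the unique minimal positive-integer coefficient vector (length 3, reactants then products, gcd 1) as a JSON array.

G: 5·1+4·0 = 5 | 1·5 = 5
X: 5·0+4·1 = 4 | 1·4 = 4
R: 5·0+4·2 = 8 | 1·8 = 8
J: 5·0+4·1 = 4 | 1·4 = 4
Q: 5·0+4·2 = 8 | 1·8 = 8
gcd(5,4,1) = 1

Coefficients: [5, 4, 1]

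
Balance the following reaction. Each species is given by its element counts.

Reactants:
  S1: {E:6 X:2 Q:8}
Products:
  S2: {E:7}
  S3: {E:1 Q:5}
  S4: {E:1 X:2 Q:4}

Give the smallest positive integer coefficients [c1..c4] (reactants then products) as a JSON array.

Coefficients: [5, 3, 4, 5]

E: 5·6 = 30 | 3·7+4·1+5·1 = 30
X: 5·2 = 10 | 3·0+4·0+5·2 = 10
Q: 5·8 = 40 | 3·0+4·5+5·4 = 40
gcd(5,3,4,5) = 1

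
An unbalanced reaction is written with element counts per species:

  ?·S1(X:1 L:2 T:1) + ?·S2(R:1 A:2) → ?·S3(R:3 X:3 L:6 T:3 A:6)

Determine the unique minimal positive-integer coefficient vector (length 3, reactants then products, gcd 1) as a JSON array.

Coefficients: [3, 3, 1]

R: 3·0+3·1 = 3 | 1·3 = 3
X: 3·1+3·0 = 3 | 1·3 = 3
L: 3·2+3·0 = 6 | 1·6 = 6
T: 3·1+3·0 = 3 | 1·3 = 3
A: 3·0+3·2 = 6 | 1·6 = 6
gcd(3,3,1) = 1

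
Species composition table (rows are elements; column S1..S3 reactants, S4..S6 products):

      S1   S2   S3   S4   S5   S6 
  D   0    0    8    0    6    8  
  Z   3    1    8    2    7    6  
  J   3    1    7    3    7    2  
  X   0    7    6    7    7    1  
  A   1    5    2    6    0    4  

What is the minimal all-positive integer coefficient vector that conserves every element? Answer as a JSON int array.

Coefficients: [1, 3, 5, 3, 4, 2]

D: 1·0+3·0+5·8 = 40 | 3·0+4·6+2·8 = 40
Z: 1·3+3·1+5·8 = 46 | 3·2+4·7+2·6 = 46
J: 1·3+3·1+5·7 = 41 | 3·3+4·7+2·2 = 41
X: 1·0+3·7+5·6 = 51 | 3·7+4·7+2·1 = 51
A: 1·1+3·5+5·2 = 26 | 3·6+4·0+2·4 = 26
gcd(1,3,5,3,4,2) = 1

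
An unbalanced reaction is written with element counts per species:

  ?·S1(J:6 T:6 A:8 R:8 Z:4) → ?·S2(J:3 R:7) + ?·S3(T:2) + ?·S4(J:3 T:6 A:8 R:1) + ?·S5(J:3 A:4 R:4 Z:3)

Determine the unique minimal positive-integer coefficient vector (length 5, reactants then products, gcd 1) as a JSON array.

Coefficients: [3, 1, 6, 1, 4]

J: 3·6 = 18 | 1·3+6·0+1·3+4·3 = 18
T: 3·6 = 18 | 1·0+6·2+1·6+4·0 = 18
A: 3·8 = 24 | 1·0+6·0+1·8+4·4 = 24
R: 3·8 = 24 | 1·7+6·0+1·1+4·4 = 24
Z: 3·4 = 12 | 1·0+6·0+1·0+4·3 = 12
gcd(3,1,6,1,4) = 1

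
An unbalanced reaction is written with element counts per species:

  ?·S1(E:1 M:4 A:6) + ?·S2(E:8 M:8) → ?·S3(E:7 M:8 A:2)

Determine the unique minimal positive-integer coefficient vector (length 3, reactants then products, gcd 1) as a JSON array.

E: 2·1+5·8 = 42 | 6·7 = 42
M: 2·4+5·8 = 48 | 6·8 = 48
A: 2·6+5·0 = 12 | 6·2 = 12
gcd(2,5,6) = 1

Coefficients: [2, 5, 6]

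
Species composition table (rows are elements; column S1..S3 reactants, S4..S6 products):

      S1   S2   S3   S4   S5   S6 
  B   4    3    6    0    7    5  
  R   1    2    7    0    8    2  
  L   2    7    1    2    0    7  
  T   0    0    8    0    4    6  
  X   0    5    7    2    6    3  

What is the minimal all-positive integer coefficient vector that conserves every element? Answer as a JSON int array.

B: 1·4+3·3+3·6 = 31 | 6·0+3·7+2·5 = 31
R: 1·1+3·2+3·7 = 28 | 6·0+3·8+2·2 = 28
L: 1·2+3·7+3·1 = 26 | 6·2+3·0+2·7 = 26
T: 1·0+3·0+3·8 = 24 | 6·0+3·4+2·6 = 24
X: 1·0+3·5+3·7 = 36 | 6·2+3·6+2·3 = 36
gcd(1,3,3,6,3,2) = 1

Coefficients: [1, 3, 3, 6, 3, 2]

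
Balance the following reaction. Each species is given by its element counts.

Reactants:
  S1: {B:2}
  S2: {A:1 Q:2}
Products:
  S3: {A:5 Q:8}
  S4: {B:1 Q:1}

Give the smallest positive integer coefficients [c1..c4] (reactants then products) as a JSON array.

Coefficients: [1, 5, 1, 2]

B: 1·2+5·0 = 2 | 1·0+2·1 = 2
A: 1·0+5·1 = 5 | 1·5+2·0 = 5
Q: 1·0+5·2 = 10 | 1·8+2·1 = 10
gcd(1,5,1,2) = 1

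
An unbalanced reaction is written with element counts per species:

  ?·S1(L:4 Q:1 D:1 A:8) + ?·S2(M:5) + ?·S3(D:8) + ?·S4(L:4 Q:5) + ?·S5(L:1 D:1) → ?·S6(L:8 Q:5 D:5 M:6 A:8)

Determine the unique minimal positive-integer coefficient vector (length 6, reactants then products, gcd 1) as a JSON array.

Coefficients: [5, 6, 2, 4, 4, 5]

L: 5·4+6·0+2·0+4·4+4·1 = 40 | 5·8 = 40
Q: 5·1+6·0+2·0+4·5+4·0 = 25 | 5·5 = 25
D: 5·1+6·0+2·8+4·0+4·1 = 25 | 5·5 = 25
M: 5·0+6·5+2·0+4·0+4·0 = 30 | 5·6 = 30
A: 5·8+6·0+2·0+4·0+4·0 = 40 | 5·8 = 40
gcd(5,6,2,4,4,5) = 1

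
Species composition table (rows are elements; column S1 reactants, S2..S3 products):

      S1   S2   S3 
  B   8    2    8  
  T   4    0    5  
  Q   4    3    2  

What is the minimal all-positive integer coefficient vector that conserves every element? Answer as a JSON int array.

Coefficients: [5, 4, 4]

B: 5·8 = 40 | 4·2+4·8 = 40
T: 5·4 = 20 | 4·0+4·5 = 20
Q: 5·4 = 20 | 4·3+4·2 = 20
gcd(5,4,4) = 1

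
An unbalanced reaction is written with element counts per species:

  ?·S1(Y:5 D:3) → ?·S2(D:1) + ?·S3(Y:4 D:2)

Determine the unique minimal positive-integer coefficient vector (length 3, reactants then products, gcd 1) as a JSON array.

Coefficients: [4, 2, 5]

Y: 4·5 = 20 | 2·0+5·4 = 20
D: 4·3 = 12 | 2·1+5·2 = 12
gcd(4,2,5) = 1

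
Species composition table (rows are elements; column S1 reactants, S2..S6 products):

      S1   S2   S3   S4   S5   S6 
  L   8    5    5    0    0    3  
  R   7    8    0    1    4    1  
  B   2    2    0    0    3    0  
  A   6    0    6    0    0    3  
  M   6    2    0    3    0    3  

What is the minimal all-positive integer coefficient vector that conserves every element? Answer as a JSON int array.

Coefficients: [6, 3, 3, 4, 2, 6]

L: 6·8 = 48 | 3·5+3·5+4·0+2·0+6·3 = 48
R: 6·7 = 42 | 3·8+3·0+4·1+2·4+6·1 = 42
B: 6·2 = 12 | 3·2+3·0+4·0+2·3+6·0 = 12
A: 6·6 = 36 | 3·0+3·6+4·0+2·0+6·3 = 36
M: 6·6 = 36 | 3·2+3·0+4·3+2·0+6·3 = 36
gcd(6,3,3,4,2,6) = 1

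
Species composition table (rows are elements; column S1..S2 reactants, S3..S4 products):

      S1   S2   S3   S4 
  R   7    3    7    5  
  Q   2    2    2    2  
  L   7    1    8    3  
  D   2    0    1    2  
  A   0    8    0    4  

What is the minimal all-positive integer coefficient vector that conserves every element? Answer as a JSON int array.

Coefficients: [3, 1, 2, 2]

R: 3·7+1·3 = 24 | 2·7+2·5 = 24
Q: 3·2+1·2 = 8 | 2·2+2·2 = 8
L: 3·7+1·1 = 22 | 2·8+2·3 = 22
D: 3·2+1·0 = 6 | 2·1+2·2 = 6
A: 3·0+1·8 = 8 | 2·0+2·4 = 8
gcd(3,1,2,2) = 1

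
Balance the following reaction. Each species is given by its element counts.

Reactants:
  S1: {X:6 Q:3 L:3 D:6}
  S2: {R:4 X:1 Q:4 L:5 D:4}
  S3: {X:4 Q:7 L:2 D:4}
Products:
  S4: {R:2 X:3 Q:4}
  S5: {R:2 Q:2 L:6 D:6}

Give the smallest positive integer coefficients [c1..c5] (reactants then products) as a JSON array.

Coefficients: [1, 5, 1, 5, 5]

R: 1·0+5·4+1·0 = 20 | 5·2+5·2 = 20
X: 1·6+5·1+1·4 = 15 | 5·3+5·0 = 15
Q: 1·3+5·4+1·7 = 30 | 5·4+5·2 = 30
L: 1·3+5·5+1·2 = 30 | 5·0+5·6 = 30
D: 1·6+5·4+1·4 = 30 | 5·0+5·6 = 30
gcd(1,5,1,5,5) = 1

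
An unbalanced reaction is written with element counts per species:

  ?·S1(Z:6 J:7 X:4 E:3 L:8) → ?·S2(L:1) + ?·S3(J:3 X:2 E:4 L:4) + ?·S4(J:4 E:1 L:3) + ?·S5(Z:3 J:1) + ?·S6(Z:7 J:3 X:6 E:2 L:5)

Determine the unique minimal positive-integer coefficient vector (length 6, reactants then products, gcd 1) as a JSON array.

Coefficients: [5, 6, 1, 5, 3, 3]

Z: 5·6 = 30 | 6·0+1·0+5·0+3·3+3·7 = 30
J: 5·7 = 35 | 6·0+1·3+5·4+3·1+3·3 = 35
X: 5·4 = 20 | 6·0+1·2+5·0+3·0+3·6 = 20
E: 5·3 = 15 | 6·0+1·4+5·1+3·0+3·2 = 15
L: 5·8 = 40 | 6·1+1·4+5·3+3·0+3·5 = 40
gcd(5,6,1,5,3,3) = 1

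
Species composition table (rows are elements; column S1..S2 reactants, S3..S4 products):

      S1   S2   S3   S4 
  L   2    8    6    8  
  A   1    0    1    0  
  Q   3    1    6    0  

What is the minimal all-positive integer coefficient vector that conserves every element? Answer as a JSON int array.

L: 2·2+6·8 = 52 | 2·6+5·8 = 52
A: 2·1+6·0 = 2 | 2·1+5·0 = 2
Q: 2·3+6·1 = 12 | 2·6+5·0 = 12
gcd(2,6,2,5) = 1

Coefficients: [2, 6, 2, 5]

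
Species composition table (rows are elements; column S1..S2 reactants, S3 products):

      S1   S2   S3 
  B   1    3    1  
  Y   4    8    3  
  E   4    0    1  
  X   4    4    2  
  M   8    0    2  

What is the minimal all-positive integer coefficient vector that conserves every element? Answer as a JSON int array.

Coefficients: [1, 1, 4]

B: 1·1+1·3 = 4 | 4·1 = 4
Y: 1·4+1·8 = 12 | 4·3 = 12
E: 1·4+1·0 = 4 | 4·1 = 4
X: 1·4+1·4 = 8 | 4·2 = 8
M: 1·8+1·0 = 8 | 4·2 = 8
gcd(1,1,4) = 1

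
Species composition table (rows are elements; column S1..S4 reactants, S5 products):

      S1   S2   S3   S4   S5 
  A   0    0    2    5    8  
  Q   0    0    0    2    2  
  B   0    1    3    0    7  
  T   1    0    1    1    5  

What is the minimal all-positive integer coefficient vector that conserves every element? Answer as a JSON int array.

A: 5·0+5·0+3·2+2·5 = 16 | 2·8 = 16
Q: 5·0+5·0+3·0+2·2 = 4 | 2·2 = 4
B: 5·0+5·1+3·3+2·0 = 14 | 2·7 = 14
T: 5·1+5·0+3·1+2·1 = 10 | 2·5 = 10
gcd(5,5,3,2,2) = 1

Coefficients: [5, 5, 3, 2, 2]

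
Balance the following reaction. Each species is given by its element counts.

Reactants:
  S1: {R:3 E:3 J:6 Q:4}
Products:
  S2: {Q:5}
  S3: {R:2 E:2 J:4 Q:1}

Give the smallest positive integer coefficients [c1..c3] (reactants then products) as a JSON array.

R: 2·3 = 6 | 1·0+3·2 = 6
E: 2·3 = 6 | 1·0+3·2 = 6
J: 2·6 = 12 | 1·0+3·4 = 12
Q: 2·4 = 8 | 1·5+3·1 = 8
gcd(2,1,3) = 1

Coefficients: [2, 1, 3]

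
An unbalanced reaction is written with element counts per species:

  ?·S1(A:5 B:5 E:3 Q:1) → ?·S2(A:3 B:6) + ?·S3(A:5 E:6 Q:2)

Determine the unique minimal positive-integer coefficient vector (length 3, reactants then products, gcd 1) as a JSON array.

A: 6·5 = 30 | 5·3+3·5 = 30
B: 6·5 = 30 | 5·6+3·0 = 30
E: 6·3 = 18 | 5·0+3·6 = 18
Q: 6·1 = 6 | 5·0+3·2 = 6
gcd(6,5,3) = 1

Coefficients: [6, 5, 3]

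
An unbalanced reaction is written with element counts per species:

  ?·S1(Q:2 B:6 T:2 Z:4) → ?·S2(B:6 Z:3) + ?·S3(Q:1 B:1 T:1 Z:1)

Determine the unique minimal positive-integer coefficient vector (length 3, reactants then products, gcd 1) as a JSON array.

Q: 3·2 = 6 | 2·0+6·1 = 6
B: 3·6 = 18 | 2·6+6·1 = 18
T: 3·2 = 6 | 2·0+6·1 = 6
Z: 3·4 = 12 | 2·3+6·1 = 12
gcd(3,2,6) = 1

Coefficients: [3, 2, 6]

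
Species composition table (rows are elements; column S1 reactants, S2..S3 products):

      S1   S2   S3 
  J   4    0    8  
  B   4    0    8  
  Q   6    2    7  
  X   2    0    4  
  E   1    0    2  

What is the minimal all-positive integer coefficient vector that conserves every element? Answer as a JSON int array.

J: 4·4 = 16 | 5·0+2·8 = 16
B: 4·4 = 16 | 5·0+2·8 = 16
Q: 4·6 = 24 | 5·2+2·7 = 24
X: 4·2 = 8 | 5·0+2·4 = 8
E: 4·1 = 4 | 5·0+2·2 = 4
gcd(4,5,2) = 1

Coefficients: [4, 5, 2]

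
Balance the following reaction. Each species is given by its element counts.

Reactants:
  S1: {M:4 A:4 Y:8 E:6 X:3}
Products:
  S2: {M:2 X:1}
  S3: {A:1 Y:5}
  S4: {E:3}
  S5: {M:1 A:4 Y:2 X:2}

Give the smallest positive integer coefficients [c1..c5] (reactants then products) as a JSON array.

Coefficients: [3, 5, 4, 6, 2]

M: 3·4 = 12 | 5·2+4·0+6·0+2·1 = 12
A: 3·4 = 12 | 5·0+4·1+6·0+2·4 = 12
Y: 3·8 = 24 | 5·0+4·5+6·0+2·2 = 24
E: 3·6 = 18 | 5·0+4·0+6·3+2·0 = 18
X: 3·3 = 9 | 5·1+4·0+6·0+2·2 = 9
gcd(3,5,4,6,2) = 1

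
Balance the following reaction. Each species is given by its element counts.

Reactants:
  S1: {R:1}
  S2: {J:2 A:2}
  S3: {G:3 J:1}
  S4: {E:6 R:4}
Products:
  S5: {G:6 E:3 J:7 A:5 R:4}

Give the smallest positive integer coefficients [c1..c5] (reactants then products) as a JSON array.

Coefficients: [4, 5, 4, 1, 2]

G: 4·0+5·0+4·3+1·0 = 12 | 2·6 = 12
E: 4·0+5·0+4·0+1·6 = 6 | 2·3 = 6
J: 4·0+5·2+4·1+1·0 = 14 | 2·7 = 14
A: 4·0+5·2+4·0+1·0 = 10 | 2·5 = 10
R: 4·1+5·0+4·0+1·4 = 8 | 2·4 = 8
gcd(4,5,4,1,2) = 1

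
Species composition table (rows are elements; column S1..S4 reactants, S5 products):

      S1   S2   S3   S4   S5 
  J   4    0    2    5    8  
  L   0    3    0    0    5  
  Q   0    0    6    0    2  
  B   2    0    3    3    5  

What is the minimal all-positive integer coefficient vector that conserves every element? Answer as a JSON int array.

J: 3·4+5·0+1·2+2·5 = 24 | 3·8 = 24
L: 3·0+5·3+1·0+2·0 = 15 | 3·5 = 15
Q: 3·0+5·0+1·6+2·0 = 6 | 3·2 = 6
B: 3·2+5·0+1·3+2·3 = 15 | 3·5 = 15
gcd(3,5,1,2,3) = 1

Coefficients: [3, 5, 1, 2, 3]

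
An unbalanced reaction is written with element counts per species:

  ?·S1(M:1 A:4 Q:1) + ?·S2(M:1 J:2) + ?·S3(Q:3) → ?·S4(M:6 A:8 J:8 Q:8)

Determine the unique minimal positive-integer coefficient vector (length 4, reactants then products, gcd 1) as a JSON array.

M: 2·1+4·1+2·0 = 6 | 1·6 = 6
A: 2·4+4·0+2·0 = 8 | 1·8 = 8
J: 2·0+4·2+2·0 = 8 | 1·8 = 8
Q: 2·1+4·0+2·3 = 8 | 1·8 = 8
gcd(2,4,2,1) = 1

Coefficients: [2, 4, 2, 1]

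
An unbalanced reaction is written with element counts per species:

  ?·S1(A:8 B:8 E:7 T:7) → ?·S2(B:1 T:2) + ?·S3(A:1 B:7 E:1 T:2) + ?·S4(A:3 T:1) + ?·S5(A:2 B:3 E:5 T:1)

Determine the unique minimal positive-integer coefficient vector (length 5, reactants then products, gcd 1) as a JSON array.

A: 3·8 = 24 | 5·0+1·1+5·3+4·2 = 24
B: 3·8 = 24 | 5·1+1·7+5·0+4·3 = 24
E: 3·7 = 21 | 5·0+1·1+5·0+4·5 = 21
T: 3·7 = 21 | 5·2+1·2+5·1+4·1 = 21
gcd(3,5,1,5,4) = 1

Coefficients: [3, 5, 1, 5, 4]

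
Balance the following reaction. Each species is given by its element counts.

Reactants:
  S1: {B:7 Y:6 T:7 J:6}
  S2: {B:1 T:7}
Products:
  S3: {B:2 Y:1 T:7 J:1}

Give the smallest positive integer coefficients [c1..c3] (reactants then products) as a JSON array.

B: 1·7+5·1 = 12 | 6·2 = 12
Y: 1·6+5·0 = 6 | 6·1 = 6
T: 1·7+5·7 = 42 | 6·7 = 42
J: 1·6+5·0 = 6 | 6·1 = 6
gcd(1,5,6) = 1

Coefficients: [1, 5, 6]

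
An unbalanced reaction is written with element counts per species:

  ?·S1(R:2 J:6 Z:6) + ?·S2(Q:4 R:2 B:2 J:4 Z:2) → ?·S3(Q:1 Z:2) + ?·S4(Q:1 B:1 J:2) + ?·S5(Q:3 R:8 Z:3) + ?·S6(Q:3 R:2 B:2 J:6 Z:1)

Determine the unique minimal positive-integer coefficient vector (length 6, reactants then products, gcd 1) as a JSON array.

Coefficients: [1, 6, 6, 6, 1, 3]

Q: 1·0+6·4 = 24 | 6·1+6·1+1·3+3·3 = 24
R: 1·2+6·2 = 14 | 6·0+6·0+1·8+3·2 = 14
B: 1·0+6·2 = 12 | 6·0+6·1+1·0+3·2 = 12
J: 1·6+6·4 = 30 | 6·0+6·2+1·0+3·6 = 30
Z: 1·6+6·2 = 18 | 6·2+6·0+1·3+3·1 = 18
gcd(1,6,6,6,1,3) = 1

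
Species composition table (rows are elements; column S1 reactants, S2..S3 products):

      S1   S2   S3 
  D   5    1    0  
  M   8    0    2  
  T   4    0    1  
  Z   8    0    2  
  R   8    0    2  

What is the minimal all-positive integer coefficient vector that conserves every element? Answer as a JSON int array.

Coefficients: [1, 5, 4]

D: 1·5 = 5 | 5·1+4·0 = 5
M: 1·8 = 8 | 5·0+4·2 = 8
T: 1·4 = 4 | 5·0+4·1 = 4
Z: 1·8 = 8 | 5·0+4·2 = 8
R: 1·8 = 8 | 5·0+4·2 = 8
gcd(1,5,4) = 1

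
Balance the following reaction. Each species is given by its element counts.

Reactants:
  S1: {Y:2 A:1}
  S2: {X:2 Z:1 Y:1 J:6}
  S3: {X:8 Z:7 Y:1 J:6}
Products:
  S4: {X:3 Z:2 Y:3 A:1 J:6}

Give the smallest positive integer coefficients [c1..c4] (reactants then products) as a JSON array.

X: 6·0+5·2+1·8 = 18 | 6·3 = 18
Z: 6·0+5·1+1·7 = 12 | 6·2 = 12
Y: 6·2+5·1+1·1 = 18 | 6·3 = 18
A: 6·1+5·0+1·0 = 6 | 6·1 = 6
J: 6·0+5·6+1·6 = 36 | 6·6 = 36
gcd(6,5,1,6) = 1

Coefficients: [6, 5, 1, 6]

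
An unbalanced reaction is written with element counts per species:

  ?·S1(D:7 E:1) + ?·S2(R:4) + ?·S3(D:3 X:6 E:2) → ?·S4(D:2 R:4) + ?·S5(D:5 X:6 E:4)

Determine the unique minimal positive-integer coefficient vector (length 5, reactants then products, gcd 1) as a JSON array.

Coefficients: [2, 6, 1, 6, 1]

D: 2·7+6·0+1·3 = 17 | 6·2+1·5 = 17
X: 2·0+6·0+1·6 = 6 | 6·0+1·6 = 6
E: 2·1+6·0+1·2 = 4 | 6·0+1·4 = 4
R: 2·0+6·4+1·0 = 24 | 6·4+1·0 = 24
gcd(2,6,1,6,1) = 1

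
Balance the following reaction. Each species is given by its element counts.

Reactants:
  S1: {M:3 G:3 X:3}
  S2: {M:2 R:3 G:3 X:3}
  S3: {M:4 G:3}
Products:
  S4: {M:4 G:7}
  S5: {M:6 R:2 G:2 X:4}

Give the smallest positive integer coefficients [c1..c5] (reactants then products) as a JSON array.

M: 2·3+2·2+5·4 = 30 | 3·4+3·6 = 30
R: 2·0+2·3+5·0 = 6 | 3·0+3·2 = 6
G: 2·3+2·3+5·3 = 27 | 3·7+3·2 = 27
X: 2·3+2·3+5·0 = 12 | 3·0+3·4 = 12
gcd(2,2,5,3,3) = 1

Coefficients: [2, 2, 5, 3, 3]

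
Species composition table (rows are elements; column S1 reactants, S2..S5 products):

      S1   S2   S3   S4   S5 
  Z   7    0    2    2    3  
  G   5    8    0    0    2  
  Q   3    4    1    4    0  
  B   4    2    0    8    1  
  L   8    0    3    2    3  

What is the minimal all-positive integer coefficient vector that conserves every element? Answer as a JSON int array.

Z: 4·7 = 28 | 1·0+4·2+1·2+6·3 = 28
G: 4·5 = 20 | 1·8+4·0+1·0+6·2 = 20
Q: 4·3 = 12 | 1·4+4·1+1·4+6·0 = 12
B: 4·4 = 16 | 1·2+4·0+1·8+6·1 = 16
L: 4·8 = 32 | 1·0+4·3+1·2+6·3 = 32
gcd(4,1,4,1,6) = 1

Coefficients: [4, 1, 4, 1, 6]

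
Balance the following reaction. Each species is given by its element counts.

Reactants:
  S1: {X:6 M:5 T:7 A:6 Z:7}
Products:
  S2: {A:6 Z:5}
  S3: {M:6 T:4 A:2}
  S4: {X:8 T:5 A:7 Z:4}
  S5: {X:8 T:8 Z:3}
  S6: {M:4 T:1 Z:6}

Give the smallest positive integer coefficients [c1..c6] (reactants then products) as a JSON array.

Coefficients: [4, 1, 2, 2, 1, 2]

X: 4·6 = 24 | 1·0+2·0+2·8+1·8+2·0 = 24
M: 4·5 = 20 | 1·0+2·6+2·0+1·0+2·4 = 20
T: 4·7 = 28 | 1·0+2·4+2·5+1·8+2·1 = 28
A: 4·6 = 24 | 1·6+2·2+2·7+1·0+2·0 = 24
Z: 4·7 = 28 | 1·5+2·0+2·4+1·3+2·6 = 28
gcd(4,1,2,2,1,2) = 1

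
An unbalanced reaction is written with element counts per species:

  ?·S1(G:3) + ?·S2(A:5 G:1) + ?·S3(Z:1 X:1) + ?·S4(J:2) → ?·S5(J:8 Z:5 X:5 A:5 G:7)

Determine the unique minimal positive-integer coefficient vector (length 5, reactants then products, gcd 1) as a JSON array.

Coefficients: [2, 1, 5, 4, 1]

J: 2·0+1·0+5·0+4·2 = 8 | 1·8 = 8
Z: 2·0+1·0+5·1+4·0 = 5 | 1·5 = 5
X: 2·0+1·0+5·1+4·0 = 5 | 1·5 = 5
A: 2·0+1·5+5·0+4·0 = 5 | 1·5 = 5
G: 2·3+1·1+5·0+4·0 = 7 | 1·7 = 7
gcd(2,1,5,4,1) = 1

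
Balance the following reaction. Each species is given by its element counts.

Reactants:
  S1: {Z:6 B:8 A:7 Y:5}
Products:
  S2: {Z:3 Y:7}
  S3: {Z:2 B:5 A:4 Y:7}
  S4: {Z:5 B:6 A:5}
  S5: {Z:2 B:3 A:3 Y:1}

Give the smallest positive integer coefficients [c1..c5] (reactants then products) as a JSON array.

Z: 5·6 = 30 | 1·3+2·2+3·5+4·2 = 30
B: 5·8 = 40 | 1·0+2·5+3·6+4·3 = 40
A: 5·7 = 35 | 1·0+2·4+3·5+4·3 = 35
Y: 5·5 = 25 | 1·7+2·7+3·0+4·1 = 25
gcd(5,1,2,3,4) = 1

Coefficients: [5, 1, 2, 3, 4]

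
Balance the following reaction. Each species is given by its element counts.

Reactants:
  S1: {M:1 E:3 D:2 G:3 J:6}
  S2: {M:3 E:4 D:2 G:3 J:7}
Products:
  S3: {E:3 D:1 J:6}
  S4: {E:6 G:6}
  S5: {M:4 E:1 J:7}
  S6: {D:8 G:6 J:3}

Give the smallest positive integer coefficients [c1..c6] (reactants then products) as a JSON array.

Coefficients: [5, 5, 4, 3, 5, 2]

M: 5·1+5·3 = 20 | 4·0+3·0+5·4+2·0 = 20
E: 5·3+5·4 = 35 | 4·3+3·6+5·1+2·0 = 35
D: 5·2+5·2 = 20 | 4·1+3·0+5·0+2·8 = 20
G: 5·3+5·3 = 30 | 4·0+3·6+5·0+2·6 = 30
J: 5·6+5·7 = 65 | 4·6+3·0+5·7+2·3 = 65
gcd(5,5,4,3,5,2) = 1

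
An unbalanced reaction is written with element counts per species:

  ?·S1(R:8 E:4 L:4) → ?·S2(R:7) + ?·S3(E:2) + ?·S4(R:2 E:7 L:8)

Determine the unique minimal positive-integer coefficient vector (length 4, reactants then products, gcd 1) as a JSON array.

R: 4·8 = 32 | 4·7+1·0+2·2 = 32
E: 4·4 = 16 | 4·0+1·2+2·7 = 16
L: 4·4 = 16 | 4·0+1·0+2·8 = 16
gcd(4,4,1,2) = 1

Coefficients: [4, 4, 1, 2]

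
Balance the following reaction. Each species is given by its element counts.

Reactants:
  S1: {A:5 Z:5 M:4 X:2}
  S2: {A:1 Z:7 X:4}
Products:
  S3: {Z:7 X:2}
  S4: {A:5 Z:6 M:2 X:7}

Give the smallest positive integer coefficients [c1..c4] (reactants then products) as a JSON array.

Coefficients: [1, 5, 4, 2]

A: 1·5+5·1 = 10 | 4·0+2·5 = 10
Z: 1·5+5·7 = 40 | 4·7+2·6 = 40
M: 1·4+5·0 = 4 | 4·0+2·2 = 4
X: 1·2+5·4 = 22 | 4·2+2·7 = 22
gcd(1,5,4,2) = 1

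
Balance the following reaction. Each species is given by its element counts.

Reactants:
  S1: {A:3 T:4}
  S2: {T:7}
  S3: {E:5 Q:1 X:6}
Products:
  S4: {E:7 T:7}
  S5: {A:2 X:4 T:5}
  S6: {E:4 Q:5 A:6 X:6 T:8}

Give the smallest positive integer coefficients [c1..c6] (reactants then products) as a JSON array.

E: 6·0+5·0+5·5 = 25 | 3·7+6·0+1·4 = 25
Q: 6·0+5·0+5·1 = 5 | 3·0+6·0+1·5 = 5
A: 6·3+5·0+5·0 = 18 | 3·0+6·2+1·6 = 18
X: 6·0+5·0+5·6 = 30 | 3·0+6·4+1·6 = 30
T: 6·4+5·7+5·0 = 59 | 3·7+6·5+1·8 = 59
gcd(6,5,5,3,6,1) = 1

Coefficients: [6, 5, 5, 3, 6, 1]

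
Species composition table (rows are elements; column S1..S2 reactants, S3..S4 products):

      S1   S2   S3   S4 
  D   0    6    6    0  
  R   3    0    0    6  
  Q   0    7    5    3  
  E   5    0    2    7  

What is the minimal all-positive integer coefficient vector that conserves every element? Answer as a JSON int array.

D: 4·0+3·6 = 18 | 3·6+2·0 = 18
R: 4·3+3·0 = 12 | 3·0+2·6 = 12
Q: 4·0+3·7 = 21 | 3·5+2·3 = 21
E: 4·5+3·0 = 20 | 3·2+2·7 = 20
gcd(4,3,3,2) = 1

Coefficients: [4, 3, 3, 2]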